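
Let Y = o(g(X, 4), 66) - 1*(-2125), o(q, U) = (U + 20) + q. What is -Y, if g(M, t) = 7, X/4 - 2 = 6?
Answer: -2218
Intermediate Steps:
X = 32 (X = 8 + 4*6 = 8 + 24 = 32)
o(q, U) = 20 + U + q (o(q, U) = (20 + U) + q = 20 + U + q)
Y = 2218 (Y = (20 + 66 + 7) - 1*(-2125) = 93 + 2125 = 2218)
-Y = -1*2218 = -2218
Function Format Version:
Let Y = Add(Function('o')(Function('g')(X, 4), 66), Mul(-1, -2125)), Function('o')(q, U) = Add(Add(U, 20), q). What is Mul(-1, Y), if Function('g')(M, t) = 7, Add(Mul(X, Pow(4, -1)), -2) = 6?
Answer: -2218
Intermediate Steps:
X = 32 (X = Add(8, Mul(4, 6)) = Add(8, 24) = 32)
Function('o')(q, U) = Add(20, U, q) (Function('o')(q, U) = Add(Add(20, U), q) = Add(20, U, q))
Y = 2218 (Y = Add(Add(20, 66, 7), Mul(-1, -2125)) = Add(93, 2125) = 2218)
Mul(-1, Y) = Mul(-1, 2218) = -2218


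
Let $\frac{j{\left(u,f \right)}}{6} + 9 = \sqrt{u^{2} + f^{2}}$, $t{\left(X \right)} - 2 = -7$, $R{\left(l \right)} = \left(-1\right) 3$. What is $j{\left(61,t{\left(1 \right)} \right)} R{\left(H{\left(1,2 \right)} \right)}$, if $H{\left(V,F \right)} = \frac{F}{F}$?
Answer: $162 - 18 \sqrt{3746} \approx -939.68$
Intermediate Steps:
$H{\left(V,F \right)} = 1$
$R{\left(l \right)} = -3$
$t{\left(X \right)} = -5$ ($t{\left(X \right)} = 2 - 7 = -5$)
$j{\left(u,f \right)} = -54 + 6 \sqrt{f^{2} + u^{2}}$ ($j{\left(u,f \right)} = -54 + 6 \sqrt{u^{2} + f^{2}} = -54 + 6 \sqrt{f^{2} + u^{2}}$)
$j{\left(61,t{\left(1 \right)} \right)} R{\left(H{\left(1,2 \right)} \right)} = \left(-54 + 6 \sqrt{\left(-5\right)^{2} + 61^{2}}\right) \left(-3\right) = \left(-54 + 6 \sqrt{25 + 3721}\right) \left(-3\right) = \left(-54 + 6 \sqrt{3746}\right) \left(-3\right) = 162 - 18 \sqrt{3746}$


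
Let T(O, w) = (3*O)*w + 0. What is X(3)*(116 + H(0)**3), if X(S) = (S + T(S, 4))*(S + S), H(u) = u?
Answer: 27144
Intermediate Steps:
T(O, w) = 3*O*w (T(O, w) = 3*O*w + 0 = 3*O*w)
X(S) = 26*S**2 (X(S) = (S + 3*S*4)*(S + S) = (S + 12*S)*(2*S) = (13*S)*(2*S) = 26*S**2)
X(3)*(116 + H(0)**3) = (26*3**2)*(116 + 0**3) = (26*9)*(116 + 0) = 234*116 = 27144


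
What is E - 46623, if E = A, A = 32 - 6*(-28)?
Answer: -46423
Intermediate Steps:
A = 200 (A = 32 + 168 = 200)
E = 200
E - 46623 = 200 - 46623 = -46423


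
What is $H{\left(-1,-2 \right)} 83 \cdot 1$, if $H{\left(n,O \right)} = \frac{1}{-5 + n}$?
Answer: $- \frac{83}{6} \approx -13.833$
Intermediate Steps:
$H{\left(-1,-2 \right)} 83 \cdot 1 = \frac{1}{-5 - 1} \cdot 83 \cdot 1 = \frac{1}{-6} \cdot 83 \cdot 1 = \left(- \frac{1}{6}\right) 83 \cdot 1 = \left(- \frac{83}{6}\right) 1 = - \frac{83}{6}$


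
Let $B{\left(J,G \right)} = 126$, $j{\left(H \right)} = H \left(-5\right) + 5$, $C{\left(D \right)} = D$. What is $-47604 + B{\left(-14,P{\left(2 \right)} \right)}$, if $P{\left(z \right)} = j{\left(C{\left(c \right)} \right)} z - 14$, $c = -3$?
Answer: $-47478$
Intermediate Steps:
$j{\left(H \right)} = 5 - 5 H$ ($j{\left(H \right)} = - 5 H + 5 = 5 - 5 H$)
$P{\left(z \right)} = -14 + 20 z$ ($P{\left(z \right)} = \left(5 - -15\right) z - 14 = \left(5 + 15\right) z - 14 = 20 z - 14 = -14 + 20 z$)
$-47604 + B{\left(-14,P{\left(2 \right)} \right)} = -47604 + 126 = -47478$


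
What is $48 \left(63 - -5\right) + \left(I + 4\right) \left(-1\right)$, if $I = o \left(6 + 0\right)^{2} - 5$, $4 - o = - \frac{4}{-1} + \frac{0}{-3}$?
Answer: $3265$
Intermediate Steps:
$o = 0$ ($o = 4 - \left(- \frac{4}{-1} + \frac{0}{-3}\right) = 4 - \left(\left(-4\right) \left(-1\right) + 0 \left(- \frac{1}{3}\right)\right) = 4 - \left(4 + 0\right) = 4 - 4 = 0$)
$I = -5$ ($I = 0 \left(6 + 0\right)^{2} - 5 = 0 \cdot 6^{2} - 5 = 0 \cdot 36 - 5 = 0 - 5 = -5$)
$48 \left(63 - -5\right) + \left(I + 4\right) \left(-1\right) = 48 \left(63 - -5\right) + \left(-5 + 4\right) \left(-1\right) = 48 \left(63 + 5\right) - -1 = 48 \cdot 68 + 1 = 3264 + 1 = 3265$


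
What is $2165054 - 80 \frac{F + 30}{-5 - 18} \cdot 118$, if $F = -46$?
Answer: $\frac{49645202}{23} \approx 2.1585 \cdot 10^{6}$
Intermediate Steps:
$2165054 - 80 \frac{F + 30}{-5 - 18} \cdot 118 = 2165054 - 80 \frac{-46 + 30}{-5 - 18} \cdot 118 = 2165054 - 80 \left(- \frac{16}{-23}\right) 118 = 2165054 - 80 \left(\left(-16\right) \left(- \frac{1}{23}\right)\right) 118 = 2165054 - 80 \cdot \frac{16}{23} \cdot 118 = 2165054 - \frac{1280}{23} \cdot 118 = 2165054 - \frac{151040}{23} = \frac{49645202}{23}$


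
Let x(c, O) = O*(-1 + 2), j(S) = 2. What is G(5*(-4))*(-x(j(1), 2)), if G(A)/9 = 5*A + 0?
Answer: 1800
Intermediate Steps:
x(c, O) = O (x(c, O) = O*1 = O)
G(A) = 45*A (G(A) = 9*(5*A + 0) = 9*(5*A) = 45*A)
G(5*(-4))*(-x(j(1), 2)) = (45*(5*(-4)))*(-1*2) = (45*(-20))*(-2) = -900*(-2) = 1800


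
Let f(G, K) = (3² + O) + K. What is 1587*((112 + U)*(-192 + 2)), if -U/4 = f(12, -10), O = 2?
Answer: -32565240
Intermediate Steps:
f(G, K) = 11 + K (f(G, K) = (3² + 2) + K = (9 + 2) + K = 11 + K)
U = -4 (U = -4*(11 - 10) = -4*1 = -4)
1587*((112 + U)*(-192 + 2)) = 1587*((112 - 4)*(-192 + 2)) = 1587*(108*(-190)) = 1587*(-20520) = -32565240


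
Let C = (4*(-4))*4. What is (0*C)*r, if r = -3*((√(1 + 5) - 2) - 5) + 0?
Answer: 0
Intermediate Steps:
C = -64 (C = -16*4 = -64)
r = 21 - 3*√6 (r = -3*((√6 - 2) - 5) + 0 = -3*((-2 + √6) - 5) + 0 = -3*(-7 + √6) + 0 = (21 - 3*√6) + 0 = 21 - 3*√6 ≈ 13.652)
(0*C)*r = (0*(-64))*(21 - 3*√6) = 0*(21 - 3*√6) = 0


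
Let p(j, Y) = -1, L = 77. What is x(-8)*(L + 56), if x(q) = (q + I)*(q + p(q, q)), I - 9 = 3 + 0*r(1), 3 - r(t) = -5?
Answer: -4788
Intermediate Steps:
r(t) = 8 (r(t) = 3 - 1*(-5) = 3 + 5 = 8)
I = 12 (I = 9 + (3 + 0*8) = 9 + (3 + 0) = 9 + 3 = 12)
x(q) = (-1 + q)*(12 + q) (x(q) = (q + 12)*(q - 1) = (12 + q)*(-1 + q) = (-1 + q)*(12 + q))
x(-8)*(L + 56) = (-12 + (-8)**2 + 11*(-8))*(77 + 56) = (-12 + 64 - 88)*133 = -36*133 = -4788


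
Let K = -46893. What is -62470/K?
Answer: 62470/46893 ≈ 1.3322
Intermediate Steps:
-62470/K = -62470/(-46893) = -62470*(-1/46893) = 62470/46893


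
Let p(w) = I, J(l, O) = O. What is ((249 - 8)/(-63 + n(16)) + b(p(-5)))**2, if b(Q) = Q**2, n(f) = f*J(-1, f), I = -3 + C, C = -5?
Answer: 158583649/37249 ≈ 4257.4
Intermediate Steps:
I = -8 (I = -3 - 5 = -8)
p(w) = -8
n(f) = f**2 (n(f) = f*f = f**2)
((249 - 8)/(-63 + n(16)) + b(p(-5)))**2 = ((249 - 8)/(-63 + 16**2) + (-8)**2)**2 = (241/(-63 + 256) + 64)**2 = (241/193 + 64)**2 = (12593/193)**2 = 158583649/37249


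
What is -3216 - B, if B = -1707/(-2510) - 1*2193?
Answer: -2569437/2510 ≈ -1023.7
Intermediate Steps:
B = -5502723/2510 (B = -1707*(-1/2510) - 2193 = 1707/2510 - 2193 = -5502723/2510 ≈ -2192.3)
-3216 - B = -3216 - 1*(-5502723/2510) = -3216 + 5502723/2510 = -2569437/2510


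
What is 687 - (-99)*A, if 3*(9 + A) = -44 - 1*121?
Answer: -5649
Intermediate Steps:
A = -64 (A = -9 + (-44 - 1*121)/3 = -9 + (-44 - 121)/3 = -9 + (⅓)*(-165) = -9 - 55 = -64)
687 - (-99)*A = 687 - (-99)*(-64) = 687 - 1*6336 = 687 - 6336 = -5649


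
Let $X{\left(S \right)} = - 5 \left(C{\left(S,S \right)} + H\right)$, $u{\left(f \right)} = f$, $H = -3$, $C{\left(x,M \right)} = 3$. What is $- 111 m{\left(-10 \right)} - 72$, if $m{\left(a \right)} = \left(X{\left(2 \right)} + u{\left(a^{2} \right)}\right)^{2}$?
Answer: $-1110072$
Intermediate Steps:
$X{\left(S \right)} = 0$ ($X{\left(S \right)} = - 5 \left(3 - 3\right) = \left(-5\right) 0 = 0$)
$m{\left(a \right)} = a^{4}$ ($m{\left(a \right)} = \left(0 + a^{2}\right)^{2} = \left(a^{2}\right)^{2} = a^{4}$)
$- 111 m{\left(-10 \right)} - 72 = - 111 \left(-10\right)^{4} - 72 = \left(-111\right) 10000 - 72 = -1110000 - 72 = -1110072$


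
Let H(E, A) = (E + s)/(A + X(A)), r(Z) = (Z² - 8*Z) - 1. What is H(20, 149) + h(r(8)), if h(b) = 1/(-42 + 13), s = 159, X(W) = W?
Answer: 4893/8642 ≈ 0.56619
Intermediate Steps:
r(Z) = -1 + Z² - 8*Z
h(b) = -1/29 (h(b) = 1/(-29) = -1/29)
H(E, A) = (159 + E)/(2*A) (H(E, A) = (E + 159)/(A + A) = (159 + E)/((2*A)) = (159 + E)*(1/(2*A)) = (159 + E)/(2*A))
H(20, 149) + h(r(8)) = (½)*(159 + 20)/149 - 1/29 = (½)*(1/149)*179 - 1/29 = 179/298 - 1/29 = 4893/8642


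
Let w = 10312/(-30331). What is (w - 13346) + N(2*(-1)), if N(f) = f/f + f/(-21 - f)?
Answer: -7690711971/576289 ≈ -13345.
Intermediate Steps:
N(f) = 1 + f/(-21 - f)
w = -10312/30331 (w = 10312*(-1/30331) = -10312/30331 ≈ -0.33998)
(w - 13346) + N(2*(-1)) = (-10312/30331 - 13346) + 21/(21 + 2*(-1)) = -404807838/30331 + 21/(21 - 2) = -404807838/30331 + 21/19 = -7690711971/576289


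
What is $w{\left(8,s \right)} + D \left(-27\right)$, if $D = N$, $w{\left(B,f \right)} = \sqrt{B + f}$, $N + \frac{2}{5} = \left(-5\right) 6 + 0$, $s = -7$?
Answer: $\frac{4109}{5} \approx 821.8$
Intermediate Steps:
$N = - \frac{152}{5}$ ($N = - \frac{2}{5} + \left(\left(-5\right) 6 + 0\right) = - \frac{2}{5} + \left(-30 + 0\right) = - \frac{2}{5} - 30 = - \frac{152}{5} \approx -30.4$)
$D = - \frac{152}{5} \approx -30.4$
$w{\left(8,s \right)} + D \left(-27\right) = \sqrt{8 - 7} - - \frac{4104}{5} = \sqrt{1} + \frac{4104}{5} = 1 + \frac{4104}{5} = \frac{4109}{5}$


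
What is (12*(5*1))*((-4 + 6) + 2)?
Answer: 240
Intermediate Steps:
(12*(5*1))*((-4 + 6) + 2) = (12*5)*(2 + 2) = 60*4 = 240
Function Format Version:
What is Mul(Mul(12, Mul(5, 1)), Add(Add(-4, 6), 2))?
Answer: 240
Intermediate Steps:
Mul(Mul(12, Mul(5, 1)), Add(Add(-4, 6), 2)) = Mul(Mul(12, 5), Add(2, 2)) = Mul(60, 4) = 240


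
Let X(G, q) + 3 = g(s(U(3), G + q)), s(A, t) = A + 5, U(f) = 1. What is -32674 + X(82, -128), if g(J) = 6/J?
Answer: -32676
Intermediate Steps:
s(A, t) = 5 + A
X(G, q) = -2 (X(G, q) = -3 + 6/(5 + 1) = -3 + 6/6 = -3 + 6*(1/6) = -3 + 1 = -2)
-32674 + X(82, -128) = -32674 - 2 = -32676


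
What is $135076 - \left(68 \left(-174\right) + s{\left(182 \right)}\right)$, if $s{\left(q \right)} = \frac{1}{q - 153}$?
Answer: $\frac{4260331}{29} \approx 1.4691 \cdot 10^{5}$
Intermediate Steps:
$s{\left(q \right)} = \frac{1}{-153 + q}$
$135076 - \left(68 \left(-174\right) + s{\left(182 \right)}\right) = 135076 - \left(68 \left(-174\right) + \frac{1}{-153 + 182}\right) = 135076 - \left(-11832 + \frac{1}{29}\right) = 135076 - - \frac{343127}{29} = 135076 + \frac{343127}{29} = \frac{4260331}{29}$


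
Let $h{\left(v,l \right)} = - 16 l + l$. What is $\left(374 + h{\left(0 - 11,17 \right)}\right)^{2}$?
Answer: $14161$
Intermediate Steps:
$h{\left(v,l \right)} = - 15 l$
$\left(374 + h{\left(0 - 11,17 \right)}\right)^{2} = \left(374 - 255\right)^{2} = 119^{2} = 14161$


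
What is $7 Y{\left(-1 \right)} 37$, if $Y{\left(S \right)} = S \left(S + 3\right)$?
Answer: $-518$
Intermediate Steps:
$Y{\left(S \right)} = S \left(3 + S\right)$
$7 Y{\left(-1 \right)} 37 = 7 \left(- (3 - 1)\right) 37 = 7 \left(\left(-1\right) 2\right) 37 = 7 \left(-2\right) 37 = \left(-14\right) 37 = -518$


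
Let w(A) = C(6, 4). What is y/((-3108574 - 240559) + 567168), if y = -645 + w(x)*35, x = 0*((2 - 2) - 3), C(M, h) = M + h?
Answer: 59/556393 ≈ 0.00010604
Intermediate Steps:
x = 0 (x = 0*(0 - 3) = 0*(-3) = 0)
w(A) = 10 (w(A) = 6 + 4 = 10)
y = -295 (y = -645 + 10*35 = -645 + 350 = -295)
y/((-3108574 - 240559) + 567168) = -295/((-3108574 - 240559) + 567168) = -295/(-3349133 + 567168) = -295/(-2781965) = -295*(-1/2781965) = 59/556393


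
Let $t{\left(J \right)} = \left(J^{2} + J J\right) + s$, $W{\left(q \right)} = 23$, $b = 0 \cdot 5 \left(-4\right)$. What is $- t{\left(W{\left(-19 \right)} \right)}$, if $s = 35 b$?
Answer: $-1058$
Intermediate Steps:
$b = 0$ ($b = 0 \left(-4\right) = 0$)
$s = 0$ ($s = 35 \cdot 0 = 0$)
$t{\left(J \right)} = 2 J^{2}$ ($t{\left(J \right)} = \left(J^{2} + J J\right) + 0 = \left(J^{2} + J^{2}\right) + 0 = 2 J^{2} + 0 = 2 J^{2}$)
$- t{\left(W{\left(-19 \right)} \right)} = - 2 \cdot 23^{2} = - 2 \cdot 529 = \left(-1\right) 1058 = -1058$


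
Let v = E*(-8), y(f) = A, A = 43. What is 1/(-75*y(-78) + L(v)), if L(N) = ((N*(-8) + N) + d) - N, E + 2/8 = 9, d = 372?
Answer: -1/2293 ≈ -0.00043611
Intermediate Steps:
y(f) = 43
E = 35/4 (E = -¼ + 9 = 35/4 ≈ 8.7500)
v = -70 (v = (35/4)*(-8) = -70)
L(N) = 372 - 8*N (L(N) = ((N*(-8) + N) + 372) - N = ((-8*N + N) + 372) - N = (-7*N + 372) - N = (372 - 7*N) - N = 372 - 8*N)
1/(-75*y(-78) + L(v)) = 1/(-75*43 + (372 - 8*(-70))) = 1/(-3225 + (372 + 560)) = 1/(-3225 + 932) = 1/(-2293) = -1/2293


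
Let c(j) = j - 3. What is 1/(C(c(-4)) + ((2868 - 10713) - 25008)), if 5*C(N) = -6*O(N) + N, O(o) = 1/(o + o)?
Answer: -35/1149901 ≈ -3.0437e-5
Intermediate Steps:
O(o) = 1/(2*o)
c(j) = -3 + j
C(N) = -3/(5*N) + N/5 (C(N) = (-3/N + N)/5 = (N - 3/N)/5 = -3/(5*N) + N/5)
1/(C(c(-4)) + ((2868 - 10713) - 25008)) = 1/((-3 + (-3 - 4)**2)/(5*(-3 - 4)) + ((2868 - 10713) - 25008)) = 1/((1/5)*(-3 + (-7)**2)/(-7) + (-7845 - 25008)) = 1/((1/5)*(-1/7)*(-3 + 49) - 32853) = 1/((1/5)*(-1/7)*46 - 32853) = 1/(-46/35 - 32853) = 1/(-1149901/35) = -35/1149901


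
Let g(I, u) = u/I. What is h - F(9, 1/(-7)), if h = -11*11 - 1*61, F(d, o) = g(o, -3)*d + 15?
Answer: -386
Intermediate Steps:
F(d, o) = 15 - 3*d/o (F(d, o) = (-3/o)*d + 15 = -3*d/o + 15 = 15 - 3*d/o)
h = -182 (h = -121 - 61 = -182)
h - F(9, 1/(-7)) = -182 - (15 - 3*9/1/(-7)) = -182 - (15 - 3*9/(-1/7)) = -182 - (15 - 3*9*(-7)) = -182 - (15 + 189) = -182 - 1*204 = -182 - 204 = -386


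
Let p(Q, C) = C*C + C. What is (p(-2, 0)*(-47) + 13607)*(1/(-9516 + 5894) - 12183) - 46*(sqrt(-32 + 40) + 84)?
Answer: -600447730397/3622 - 92*sqrt(2) ≈ -1.6578e+8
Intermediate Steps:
p(Q, C) = C + C**2 (p(Q, C) = C**2 + C = C + C**2)
(p(-2, 0)*(-47) + 13607)*(1/(-9516 + 5894) - 12183) - 46*(sqrt(-32 + 40) + 84) = ((0*(1 + 0))*(-47) + 13607)*(1/(-9516 + 5894) - 12183) - 46*(sqrt(-32 + 40) + 84) = ((0*1)*(-47) + 13607)*(1/(-3622) - 12183) - 46*(sqrt(8) + 84) = (0*(-47) + 13607)*(-1/3622 - 12183) - 46*(2*sqrt(2) + 84) = (0 + 13607)*(-44126827/3622) - 46*(84 + 2*sqrt(2)) = 13607*(-44126827/3622) - (3864 + 92*sqrt(2)) = -600433734989/3622 + (-3864 - 92*sqrt(2)) = -600447730397/3622 - 92*sqrt(2)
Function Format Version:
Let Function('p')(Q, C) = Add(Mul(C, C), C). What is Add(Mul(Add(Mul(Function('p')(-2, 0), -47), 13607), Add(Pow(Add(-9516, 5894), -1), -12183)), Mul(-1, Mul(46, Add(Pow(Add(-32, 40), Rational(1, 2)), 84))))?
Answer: Add(Rational(-600447730397, 3622), Mul(-92, Pow(2, Rational(1, 2)))) ≈ -1.6578e+8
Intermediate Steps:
Function('p')(Q, C) = Add(C, Pow(C, 2)) (Function('p')(Q, C) = Add(Pow(C, 2), C) = Add(C, Pow(C, 2)))
Add(Mul(Add(Mul(Function('p')(-2, 0), -47), 13607), Add(Pow(Add(-9516, 5894), -1), -12183)), Mul(-1, Mul(46, Add(Pow(Add(-32, 40), Rational(1, 2)), 84)))) = Add(Mul(Add(Mul(Mul(0, Add(1, 0)), -47), 13607), Add(Pow(Add(-9516, 5894), -1), -12183)), Mul(-1, Mul(46, Add(Pow(Add(-32, 40), Rational(1, 2)), 84)))) = Add(Mul(Add(Mul(Mul(0, 1), -47), 13607), Add(Pow(-3622, -1), -12183)), Mul(-1, Mul(46, Add(Pow(8, Rational(1, 2)), 84)))) = Add(Mul(Add(Mul(0, -47), 13607), Add(Rational(-1, 3622), -12183)), Mul(-1, Mul(46, Add(Mul(2, Pow(2, Rational(1, 2))), 84)))) = Add(Mul(Add(0, 13607), Rational(-44126827, 3622)), Mul(-1, Mul(46, Add(84, Mul(2, Pow(2, Rational(1, 2))))))) = Add(Mul(13607, Rational(-44126827, 3622)), Mul(-1, Add(3864, Mul(92, Pow(2, Rational(1, 2)))))) = Add(Rational(-600433734989, 3622), Add(-3864, Mul(-92, Pow(2, Rational(1, 2))))) = Add(Rational(-600447730397, 3622), Mul(-92, Pow(2, Rational(1, 2))))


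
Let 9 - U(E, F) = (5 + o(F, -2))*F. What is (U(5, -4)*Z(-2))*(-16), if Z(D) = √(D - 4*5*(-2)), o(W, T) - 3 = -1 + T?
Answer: -464*√38 ≈ -2860.3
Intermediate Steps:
o(W, T) = 2 + T (o(W, T) = 3 + (-1 + T) = 2 + T)
U(E, F) = 9 - 5*F (U(E, F) = 9 - (5 + (2 - 2))*F = 9 - (5 + 0)*F = 9 - 5*F)
Z(D) = √(40 + D) (Z(D) = √(D - 20*(-2)) = √(D + 40) = √(40 + D))
(U(5, -4)*Z(-2))*(-16) = ((9 - 5*(-4))*√(40 - 2))*(-16) = ((9 + 20)*√38)*(-16) = (29*√38)*(-16) = -464*√38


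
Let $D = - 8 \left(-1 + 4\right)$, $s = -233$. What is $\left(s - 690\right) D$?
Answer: $22152$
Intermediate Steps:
$D = -24$ ($D = \left(-8\right) 3 = -24$)
$\left(s - 690\right) D = \left(-233 - 690\right) \left(-24\right) = \left(-923\right) \left(-24\right) = 22152$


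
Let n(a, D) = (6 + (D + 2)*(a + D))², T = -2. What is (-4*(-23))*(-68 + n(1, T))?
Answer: -2944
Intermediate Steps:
n(a, D) = (6 + (2 + D)*(D + a))²
(-4*(-23))*(-68 + n(1, T)) = (-4*(-23))*(-68 + (6 + (-2)² + 2*(-2) + 2*1 - 2*1)²) = 92*(-68 + (6 + 4 - 4 + 2 - 2)²) = 92*(-68 + 6²) = 92*(-68 + 36) = 92*(-32) = -2944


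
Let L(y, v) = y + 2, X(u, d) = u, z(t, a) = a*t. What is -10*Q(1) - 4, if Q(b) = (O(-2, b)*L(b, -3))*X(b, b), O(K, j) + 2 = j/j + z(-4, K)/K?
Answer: 146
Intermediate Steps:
L(y, v) = 2 + y
O(K, j) = -5 (O(K, j) = -2 + (j/j + (K*(-4))/K) = -2 + (1 + (-4*K)/K) = -2 + (1 - 4) = -2 - 3 = -5)
Q(b) = b*(-10 - 5*b) (Q(b) = (-5*(2 + b))*b = (-10 - 5*b)*b = b*(-10 - 5*b))
-10*Q(1) - 4 = -(-50)*(2 + 1) - 4 = -(-50)*3 - 4 = -10*(-15) - 4 = 150 - 4 = 146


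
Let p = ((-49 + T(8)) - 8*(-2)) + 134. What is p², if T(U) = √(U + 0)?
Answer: 10209 + 404*√2 ≈ 10780.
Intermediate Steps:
T(U) = √U
p = 101 + 2*√2 (p = ((-49 + √8) - 8*(-2)) + 134 = ((-49 + 2*√2) + 16) + 134 = (-33 + 2*√2) + 134 = 101 + 2*√2 ≈ 103.83)
p² = (101 + 2*√2)²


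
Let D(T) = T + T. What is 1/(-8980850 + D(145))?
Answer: -1/8980560 ≈ -1.1135e-7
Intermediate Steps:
D(T) = 2*T
1/(-8980850 + D(145)) = 1/(-8980850 + 2*145) = 1/(-8980850 + 290) = 1/(-8980560) = -1/8980560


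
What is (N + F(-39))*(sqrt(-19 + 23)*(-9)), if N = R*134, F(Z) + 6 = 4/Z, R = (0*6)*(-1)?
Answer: 1428/13 ≈ 109.85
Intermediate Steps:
R = 0 (R = 0*(-1) = 0)
F(Z) = -6 + 4/Z
N = 0 (N = 0*134 = 0)
(N + F(-39))*(sqrt(-19 + 23)*(-9)) = (0 + (-6 + 4/(-39)))*(sqrt(-19 + 23)*(-9)) = (0 + (-6 + 4*(-1/39)))*(sqrt(4)*(-9)) = (0 + (-6 - 4/39))*(2*(-9)) = (0 - 238/39)*(-18) = -238/39*(-18) = 1428/13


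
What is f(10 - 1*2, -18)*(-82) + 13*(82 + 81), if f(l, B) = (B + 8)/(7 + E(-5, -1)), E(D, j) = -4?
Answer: 7177/3 ≈ 2392.3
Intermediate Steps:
f(l, B) = 8/3 + B/3 (f(l, B) = (B + 8)/(7 - 4) = (8 + B)/3 = (8 + B)*(⅓) = 8/3 + B/3)
f(10 - 1*2, -18)*(-82) + 13*(82 + 81) = (8/3 + (⅓)*(-18))*(-82) + 13*(82 + 81) = (8/3 - 6)*(-82) + 13*163 = -10/3*(-82) + 2119 = 820/3 + 2119 = 7177/3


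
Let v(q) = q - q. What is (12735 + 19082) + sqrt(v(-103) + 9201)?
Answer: 31817 + sqrt(9201) ≈ 31913.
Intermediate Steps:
v(q) = 0
(12735 + 19082) + sqrt(v(-103) + 9201) = (12735 + 19082) + sqrt(0 + 9201) = 31817 + sqrt(9201)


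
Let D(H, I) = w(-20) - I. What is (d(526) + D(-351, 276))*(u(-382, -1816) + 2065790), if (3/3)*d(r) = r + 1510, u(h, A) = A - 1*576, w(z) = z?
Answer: 3590312520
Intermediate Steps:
u(h, A) = -576 + A (u(h, A) = A - 576 = -576 + A)
D(H, I) = -20 - I
d(r) = 1510 + r (d(r) = r + 1510 = 1510 + r)
(d(526) + D(-351, 276))*(u(-382, -1816) + 2065790) = ((1510 + 526) + (-20 - 1*276))*((-576 - 1816) + 2065790) = (2036 + (-20 - 276))*(-2392 + 2065790) = (2036 - 296)*2063398 = 1740*2063398 = 3590312520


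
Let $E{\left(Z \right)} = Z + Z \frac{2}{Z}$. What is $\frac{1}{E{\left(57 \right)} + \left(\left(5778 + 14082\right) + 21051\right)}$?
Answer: $\frac{1}{40970} \approx 2.4408 \cdot 10^{-5}$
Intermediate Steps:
$E{\left(Z \right)} = 2 + Z$ ($E{\left(Z \right)} = Z + 2 = 2 + Z$)
$\frac{1}{E{\left(57 \right)} + \left(\left(5778 + 14082\right) + 21051\right)} = \frac{1}{\left(2 + 57\right) + \left(\left(5778 + 14082\right) + 21051\right)} = \frac{1}{59 + \left(19860 + 21051\right)} = \frac{1}{59 + 40911} = \frac{1}{40970}$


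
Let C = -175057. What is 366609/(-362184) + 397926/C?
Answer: -69433300699/21134281496 ≈ -3.2853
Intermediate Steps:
366609/(-362184) + 397926/C = 366609/(-362184) + 397926/(-175057) = 366609*(-1/362184) + 397926*(-1/175057) = -122203/120728 - 397926/175057 = -69433300699/21134281496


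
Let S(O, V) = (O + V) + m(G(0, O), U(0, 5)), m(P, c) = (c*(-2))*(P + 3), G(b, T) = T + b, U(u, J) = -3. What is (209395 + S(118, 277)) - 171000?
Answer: 39516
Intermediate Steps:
m(P, c) = -2*c*(3 + P) (m(P, c) = (-2*c)*(3 + P) = -2*c*(3 + P))
S(O, V) = 18 + V + 7*O (S(O, V) = (O + V) - 2*(-3)*(3 + (O + 0)) = (O + V) - 2*(-3)*(3 + O) = (O + V) + (18 + 6*O) = 18 + V + 7*O)
(209395 + S(118, 277)) - 171000 = (209395 + (18 + 277 + 7*118)) - 171000 = (209395 + (18 + 277 + 826)) - 171000 = (209395 + 1121) - 171000 = 210516 - 171000 = 39516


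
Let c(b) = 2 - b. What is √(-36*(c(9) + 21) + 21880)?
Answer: 8*√334 ≈ 146.21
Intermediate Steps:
√(-36*(c(9) + 21) + 21880) = √(-36*((2 - 1*9) + 21) + 21880) = √(-36*((2 - 9) + 21) + 21880) = √(-36*(-7 + 21) + 21880) = √(-36*14 + 21880) = √(-504 + 21880) = √21376 = 8*√334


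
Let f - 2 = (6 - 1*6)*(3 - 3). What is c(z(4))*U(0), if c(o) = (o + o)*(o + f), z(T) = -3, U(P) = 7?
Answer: 42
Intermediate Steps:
f = 2 (f = 2 + (6 - 1*6)*(3 - 3) = 2 + (6 - 6)*0 = 2 + 0*0 = 2 + 0 = 2)
c(o) = 2*o*(2 + o) (c(o) = (o + o)*(o + 2) = (2*o)*(2 + o) = 2*o*(2 + o))
c(z(4))*U(0) = (2*(-3)*(2 - 3))*7 = (2*(-3)*(-1))*7 = 6*7 = 42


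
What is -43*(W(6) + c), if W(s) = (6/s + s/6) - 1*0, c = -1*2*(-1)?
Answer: -172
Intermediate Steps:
c = 2 (c = -2*(-1) = 2)
W(s) = 6/s + s/6 (W(s) = (6/s + s*(⅙)) + 0 = (6/s + s/6) + 0 = 6/s + s/6)
-43*(W(6) + c) = -43*((6/6 + (⅙)*6) + 2) = -43*((6*(⅙) + 1) + 2) = -43*((1 + 1) + 2) = -43*(2 + 2) = -43*4 = -172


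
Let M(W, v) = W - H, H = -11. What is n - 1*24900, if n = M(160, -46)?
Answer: -24729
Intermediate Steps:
M(W, v) = 11 + W (M(W, v) = W - 1*(-11) = W + 11 = 11 + W)
n = 171 (n = 11 + 160 = 171)
n - 1*24900 = 171 - 1*24900 = 171 - 24900 = -24729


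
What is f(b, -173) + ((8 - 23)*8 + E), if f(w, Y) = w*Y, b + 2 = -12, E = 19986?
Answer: 22288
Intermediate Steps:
b = -14 (b = -2 - 12 = -14)
f(w, Y) = Y*w
f(b, -173) + ((8 - 23)*8 + E) = -173*(-14) + ((8 - 23)*8 + 19986) = 2422 + (-15*8 + 19986) = 2422 + (-120 + 19986) = 2422 + 19866 = 22288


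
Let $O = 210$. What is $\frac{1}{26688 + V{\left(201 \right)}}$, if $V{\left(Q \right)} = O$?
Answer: $\frac{1}{26898} \approx 3.7177 \cdot 10^{-5}$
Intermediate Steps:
$V{\left(Q \right)} = 210$
$\frac{1}{26688 + V{\left(201 \right)}} = \frac{1}{26688 + 210} = \frac{1}{26898}$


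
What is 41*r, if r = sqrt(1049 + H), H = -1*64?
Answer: 41*sqrt(985) ≈ 1286.8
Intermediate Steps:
H = -64
r = sqrt(985) (r = sqrt(1049 - 64) = sqrt(985) ≈ 31.385)
41*r = 41*sqrt(985)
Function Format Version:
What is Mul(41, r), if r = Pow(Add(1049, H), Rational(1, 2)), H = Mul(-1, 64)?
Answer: Mul(41, Pow(985, Rational(1, 2))) ≈ 1286.8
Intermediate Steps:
H = -64
r = Pow(985, Rational(1, 2)) (r = Pow(Add(1049, -64), Rational(1, 2)) = Pow(985, Rational(1, 2)) ≈ 31.385)
Mul(41, r) = Mul(41, Pow(985, Rational(1, 2)))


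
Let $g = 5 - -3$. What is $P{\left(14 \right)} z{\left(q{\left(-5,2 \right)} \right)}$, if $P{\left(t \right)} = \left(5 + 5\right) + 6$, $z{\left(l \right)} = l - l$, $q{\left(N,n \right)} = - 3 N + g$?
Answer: $0$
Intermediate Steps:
$g = 8$ ($g = 5 + 3 = 8$)
$q{\left(N,n \right)} = 8 - 3 N$ ($q{\left(N,n \right)} = - 3 N + 8 = 8 - 3 N$)
$z{\left(l \right)} = 0$
$P{\left(t \right)} = 16$ ($P{\left(t \right)} = 10 + 6 = 16$)
$P{\left(14 \right)} z{\left(q{\left(-5,2 \right)} \right)} = 16 \cdot 0 = 0$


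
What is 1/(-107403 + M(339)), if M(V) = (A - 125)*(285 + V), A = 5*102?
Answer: 1/132837 ≈ 7.5280e-6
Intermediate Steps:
A = 510
M(V) = 109725 + 385*V (M(V) = (510 - 125)*(285 + V) = 385*(285 + V) = 109725 + 385*V)
1/(-107403 + M(339)) = 1/(-107403 + (109725 + 385*339)) = 1/(-107403 + (109725 + 130515)) = 1/(-107403 + 240240) = 1/132837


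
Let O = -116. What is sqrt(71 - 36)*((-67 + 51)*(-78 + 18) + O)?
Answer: 844*sqrt(35) ≈ 4993.2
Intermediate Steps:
sqrt(71 - 36)*((-67 + 51)*(-78 + 18) + O) = sqrt(71 - 36)*((-67 + 51)*(-78 + 18) - 116) = sqrt(35)*(-16*(-60) - 116) = sqrt(35)*(960 - 116) = sqrt(35)*844 = 844*sqrt(35)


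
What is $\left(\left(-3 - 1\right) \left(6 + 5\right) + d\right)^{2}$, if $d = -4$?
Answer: $2304$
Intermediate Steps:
$\left(\left(-3 - 1\right) \left(6 + 5\right) + d\right)^{2} = \left(\left(-3 - 1\right) \left(6 + 5\right) - 4\right)^{2} = \left(\left(-4\right) 11 - 4\right)^{2} = \left(-44 - 4\right)^{2} = \left(-48\right)^{2} = 2304$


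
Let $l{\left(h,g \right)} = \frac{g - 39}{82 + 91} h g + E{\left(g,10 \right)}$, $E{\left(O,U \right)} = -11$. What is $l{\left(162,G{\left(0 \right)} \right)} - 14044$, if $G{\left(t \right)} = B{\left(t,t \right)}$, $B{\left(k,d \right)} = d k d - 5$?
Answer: $- \frac{2395875}{173} \approx -13849.0$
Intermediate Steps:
$B{\left(k,d \right)} = -5 + k d^{2}$ ($B{\left(k,d \right)} = k d^{2} - 5 = -5 + k d^{2}$)
$G{\left(t \right)} = -5 + t^{3}$ ($G{\left(t \right)} = -5 + t t^{2} = -5 + t^{3}$)
$l{\left(h,g \right)} = -11 + g h \left(- \frac{39}{173} + \frac{g}{173}\right)$ ($l{\left(h,g \right)} = \frac{g - 39}{82 + 91} h g - 11 = \frac{-39 + g}{173} h g - 11 = \left(-39 + g\right) \frac{1}{173} h g - 11 = \left(- \frac{39}{173} + \frac{g}{173}\right) h g - 11 = h \left(- \frac{39}{173} + \frac{g}{173}\right) g - 11 = g h \left(- \frac{39}{173} + \frac{g}{173}\right) - 11 = -11 + g h \left(- \frac{39}{173} + \frac{g}{173}\right)$)
$l{\left(162,G{\left(0 \right)} \right)} - 14044 = \left(-11 - \frac{39}{173} \left(-5 + 0^{3}\right) 162 + \frac{1}{173} \cdot 162 \left(-5 + 0^{3}\right)^{2}\right) - 14044 = \left(-11 - \frac{39}{173} \left(-5 + 0\right) 162 + \frac{1}{173} \cdot 162 \left(-5 + 0\right)^{2}\right) - 14044 = \left(-11 - \left(- \frac{195}{173}\right) 162 + \frac{1}{173} \cdot 162 \left(-5\right)^{2}\right) - 14044 = \left(-11 + \frac{31590}{173} + \frac{1}{173} \cdot 162 \cdot 25\right) - 14044 = \left(-11 + \frac{31590}{173} + \frac{4050}{173}\right) - 14044 = \frac{33737}{173} - 14044 = - \frac{2395875}{173}$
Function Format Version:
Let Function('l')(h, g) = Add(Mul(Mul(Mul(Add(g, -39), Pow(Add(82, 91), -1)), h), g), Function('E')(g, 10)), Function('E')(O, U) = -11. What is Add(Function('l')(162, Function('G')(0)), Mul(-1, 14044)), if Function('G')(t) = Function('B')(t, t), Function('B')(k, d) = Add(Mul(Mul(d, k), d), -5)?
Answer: Rational(-2395875, 173) ≈ -13849.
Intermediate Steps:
Function('B')(k, d) = Add(-5, Mul(k, Pow(d, 2))) (Function('B')(k, d) = Add(Mul(k, Pow(d, 2)), -5) = Add(-5, Mul(k, Pow(d, 2))))
Function('G')(t) = Add(-5, Pow(t, 3)) (Function('G')(t) = Add(-5, Mul(t, Pow(t, 2))) = Add(-5, Pow(t, 3)))
Function('l')(h, g) = Add(-11, Mul(g, h, Add(Rational(-39, 173), Mul(Rational(1, 173), g)))) (Function('l')(h, g) = Add(Mul(Mul(Mul(Add(g, -39), Pow(Add(82, 91), -1)), h), g), -11) = Add(Mul(Mul(Mul(Add(-39, g), Pow(173, -1)), h), g), -11) = Add(Mul(Mul(Mul(Add(-39, g), Rational(1, 173)), h), g), -11) = Add(Mul(Mul(Add(Rational(-39, 173), Mul(Rational(1, 173), g)), h), g), -11) = Add(Mul(Mul(h, Add(Rational(-39, 173), Mul(Rational(1, 173), g))), g), -11) = Add(Mul(g, h, Add(Rational(-39, 173), Mul(Rational(1, 173), g))), -11) = Add(-11, Mul(g, h, Add(Rational(-39, 173), Mul(Rational(1, 173), g)))))
Add(Function('l')(162, Function('G')(0)), Mul(-1, 14044)) = Add(Add(-11, Mul(Rational(-39, 173), Add(-5, Pow(0, 3)), 162), Mul(Rational(1, 173), 162, Pow(Add(-5, Pow(0, 3)), 2))), Mul(-1, 14044)) = Add(Add(-11, Mul(Rational(-39, 173), Add(-5, 0), 162), Mul(Rational(1, 173), 162, Pow(Add(-5, 0), 2))), -14044) = Add(Add(-11, Mul(Rational(-39, 173), -5, 162), Mul(Rational(1, 173), 162, Pow(-5, 2))), -14044) = Add(Add(-11, Rational(31590, 173), Mul(Rational(1, 173), 162, 25)), -14044) = Add(Add(-11, Rational(31590, 173), Rational(4050, 173)), -14044) = Add(Rational(33737, 173), -14044) = Rational(-2395875, 173)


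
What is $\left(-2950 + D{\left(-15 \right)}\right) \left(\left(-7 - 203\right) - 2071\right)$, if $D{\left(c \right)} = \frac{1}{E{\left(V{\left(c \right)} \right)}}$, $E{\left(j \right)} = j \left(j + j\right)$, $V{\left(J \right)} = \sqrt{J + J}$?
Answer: $\frac{403739281}{60} \approx 6.729 \cdot 10^{6}$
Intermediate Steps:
$V{\left(J \right)} = \sqrt{2} \sqrt{J}$ ($V{\left(J \right)} = \sqrt{2 J} = \sqrt{2} \sqrt{J}$)
$E{\left(j \right)} = 2 j^{2}$ ($E{\left(j \right)} = j 2 j = 2 j^{2}$)
$D{\left(c \right)} = \frac{1}{4 c}$ ($D{\left(c \right)} = \frac{1}{2 \left(\sqrt{2} \sqrt{c}\right)^{2}} = \frac{1}{2 \cdot 2 c} = \frac{1}{4 c}$)
$\left(-2950 + D{\left(-15 \right)}\right) \left(\left(-7 - 203\right) - 2071\right) = \left(-2950 + \frac{1}{4 \left(-15\right)}\right) \left(\left(-7 - 203\right) - 2071\right) = \left(-2950 + \frac{1}{4} \left(- \frac{1}{15}\right)\right) \left(\left(-7 - 203\right) - 2071\right) = \left(-2950 - \frac{1}{60}\right) \left(-210 - 2071\right) = \left(- \frac{177001}{60}\right) \left(-2281\right) = \frac{403739281}{60}$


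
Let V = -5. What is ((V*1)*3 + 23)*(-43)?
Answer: -344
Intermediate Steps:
((V*1)*3 + 23)*(-43) = (-5*1*3 + 23)*(-43) = (-5*3 + 23)*(-43) = (-15 + 23)*(-43) = 8*(-43) = -344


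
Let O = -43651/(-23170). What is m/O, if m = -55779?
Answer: -1292399430/43651 ≈ -29608.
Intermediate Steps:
O = 43651/23170 (O = -43651*(-1/23170) = 43651/23170 ≈ 1.8839)
m/O = -55779/43651/23170 = -55779*23170/43651 = -1292399430/43651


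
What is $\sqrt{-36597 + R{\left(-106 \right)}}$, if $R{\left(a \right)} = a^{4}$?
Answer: $\sqrt{126211099} \approx 11234.0$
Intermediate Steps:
$\sqrt{-36597 + R{\left(-106 \right)}} = \sqrt{-36597 + \left(-106\right)^{4}} = \sqrt{-36597 + 126247696} = \sqrt{126211099}$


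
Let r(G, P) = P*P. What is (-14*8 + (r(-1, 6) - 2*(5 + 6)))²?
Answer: 9604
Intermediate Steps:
r(G, P) = P²
(-14*8 + (r(-1, 6) - 2*(5 + 6)))² = (-14*8 + (6² - 2*(5 + 6)))² = (-112 + (36 - 2*11))² = (-112 + (36 - 22))² = (-112 + 14)² = (-98)² = 9604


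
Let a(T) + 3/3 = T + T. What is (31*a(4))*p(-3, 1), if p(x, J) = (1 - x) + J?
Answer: 1085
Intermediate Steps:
p(x, J) = 1 + J - x
a(T) = -1 + 2*T (a(T) = -1 + (T + T) = -1 + 2*T)
(31*a(4))*p(-3, 1) = (31*(-1 + 2*4))*(1 + 1 - 1*(-3)) = (31*(-1 + 8))*(1 + 1 + 3) = (31*7)*5 = 217*5 = 1085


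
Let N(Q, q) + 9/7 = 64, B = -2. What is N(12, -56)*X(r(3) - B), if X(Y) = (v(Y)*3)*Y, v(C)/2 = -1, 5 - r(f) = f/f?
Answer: -15804/7 ≈ -2257.7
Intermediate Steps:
N(Q, q) = 439/7 (N(Q, q) = -9/7 + 64 = 439/7)
r(f) = 4 (r(f) = 5 - f/f = 5 - 1*1 = 5 - 1 = 4)
v(C) = -2 (v(C) = 2*(-1) = -2)
X(Y) = -6*Y (X(Y) = (-2*3)*Y = -6*Y)
N(12, -56)*X(r(3) - B) = 439*(-6*(4 - 1*(-2)))/7 = 439*(-6*(4 + 2))/7 = 439*(-6*6)/7 = (439/7)*(-36) = -15804/7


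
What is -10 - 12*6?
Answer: -82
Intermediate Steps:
-10 - 12*6 = -10 - 72 = -82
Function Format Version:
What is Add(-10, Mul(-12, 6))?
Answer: -82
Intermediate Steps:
Add(-10, Mul(-12, 6)) = Add(-10, -72) = -82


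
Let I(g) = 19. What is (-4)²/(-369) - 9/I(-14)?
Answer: -3625/7011 ≈ -0.51705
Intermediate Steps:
(-4)²/(-369) - 9/I(-14) = (-4)²/(-369) - 9/19 = 16*(-1/369) - 9*1/19 = -16/369 - 9/19 = -3625/7011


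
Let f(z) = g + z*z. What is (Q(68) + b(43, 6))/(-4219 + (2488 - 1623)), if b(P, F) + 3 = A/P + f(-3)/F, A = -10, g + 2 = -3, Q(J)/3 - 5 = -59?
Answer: 1633/33282 ≈ 0.049066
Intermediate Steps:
Q(J) = -162 (Q(J) = 15 + 3*(-59) = 15 - 177 = -162)
g = -5 (g = -2 - 3 = -5)
f(z) = -5 + z**2 (f(z) = -5 + z*z = -5 + z**2)
b(P, F) = -3 - 10/P + 4/F (b(P, F) = -3 + (-10/P + (-5 + (-3)**2)/F) = -3 + (-10/P + (-5 + 9)/F) = -3 + (-10/P + 4/F) = -3 - 10/P + 4/F)
(Q(68) + b(43, 6))/(-4219 + (2488 - 1623)) = (-162 + (-3 - 10/43 + 4/6))/(-4219 + (2488 - 1623)) = (-162 + (-3 - 10*1/43 + 4*(1/6)))/(-4219 + 865) = (-162 + (-3 - 10/43 + 2/3))/(-3354) = (-162 - 331/129)*(-1/3354) = -21229/129*(-1/3354) = 1633/33282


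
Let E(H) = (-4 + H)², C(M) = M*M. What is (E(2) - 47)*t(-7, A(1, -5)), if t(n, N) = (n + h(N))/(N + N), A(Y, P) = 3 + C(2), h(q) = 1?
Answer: 129/7 ≈ 18.429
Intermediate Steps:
C(M) = M²
A(Y, P) = 7 (A(Y, P) = 3 + 2² = 3 + 4 = 7)
t(n, N) = (1 + n)/(2*N) (t(n, N) = (n + 1)/(N + N) = (1 + n)/((2*N)) = (1 + n)*(1/(2*N)) = (1 + n)/(2*N))
(E(2) - 47)*t(-7, A(1, -5)) = ((-4 + 2)² - 47)*((½)*(1 - 7)/7) = ((-2)² - 47)*((½)*(⅐)*(-6)) = (4 - 47)*(-3/7) = -43*(-3/7) = 129/7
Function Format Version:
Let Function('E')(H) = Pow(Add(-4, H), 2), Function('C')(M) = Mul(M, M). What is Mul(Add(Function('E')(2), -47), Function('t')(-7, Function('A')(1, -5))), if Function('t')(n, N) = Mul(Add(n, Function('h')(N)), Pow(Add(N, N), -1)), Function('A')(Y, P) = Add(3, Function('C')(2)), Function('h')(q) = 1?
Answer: Rational(129, 7) ≈ 18.429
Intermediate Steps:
Function('C')(M) = Pow(M, 2)
Function('A')(Y, P) = 7 (Function('A')(Y, P) = Add(3, Pow(2, 2)) = Add(3, 4) = 7)
Function('t')(n, N) = Mul(Rational(1, 2), Pow(N, -1), Add(1, n)) (Function('t')(n, N) = Mul(Add(n, 1), Pow(Add(N, N), -1)) = Mul(Add(1, n), Pow(Mul(2, N), -1)) = Mul(Add(1, n), Mul(Rational(1, 2), Pow(N, -1))) = Mul(Rational(1, 2), Pow(N, -1), Add(1, n)))
Mul(Add(Function('E')(2), -47), Function('t')(-7, Function('A')(1, -5))) = Mul(Add(Pow(Add(-4, 2), 2), -47), Mul(Rational(1, 2), Pow(7, -1), Add(1, -7))) = Mul(Add(Pow(-2, 2), -47), Mul(Rational(1, 2), Rational(1, 7), -6)) = Mul(Add(4, -47), Rational(-3, 7)) = Mul(-43, Rational(-3, 7)) = Rational(129, 7)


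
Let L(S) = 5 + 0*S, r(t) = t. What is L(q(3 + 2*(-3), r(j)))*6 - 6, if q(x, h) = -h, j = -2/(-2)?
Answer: 24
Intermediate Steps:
j = 1 (j = -2*(-½) = 1)
L(S) = 5 (L(S) = 5 + 0 = 5)
L(q(3 + 2*(-3), r(j)))*6 - 6 = 5*6 - 6 = 30 - 6 = 24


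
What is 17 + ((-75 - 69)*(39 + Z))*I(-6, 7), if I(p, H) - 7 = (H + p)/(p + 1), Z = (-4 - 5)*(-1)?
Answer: -234923/5 ≈ -46985.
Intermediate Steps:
Z = 9 (Z = -9*(-1) = 9)
I(p, H) = 7 + (H + p)/(1 + p) (I(p, H) = 7 + (H + p)/(p + 1) = 7 + (H + p)/(1 + p))
17 + ((-75 - 69)*(39 + Z))*I(-6, 7) = 17 + ((-75 - 69)*(39 + 9))*((7 + 7 + 8*(-6))/(1 - 6)) = 17 + (-144*48)*((7 + 7 - 48)/(-5)) = 17 - (-6912)*(-34)/5 = 17 - 6912*34/5 = 17 - 235008/5 = -234923/5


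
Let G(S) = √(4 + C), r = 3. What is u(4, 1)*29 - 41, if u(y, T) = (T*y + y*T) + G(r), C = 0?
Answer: 249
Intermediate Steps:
G(S) = 2 (G(S) = √(4 + 0) = √4 = 2)
u(y, T) = 2 + 2*T*y (u(y, T) = (T*y + y*T) + 2 = (T*y + T*y) + 2 = 2*T*y + 2 = 2 + 2*T*y)
u(4, 1)*29 - 41 = (2 + 2*1*4)*29 - 41 = (2 + 8)*29 - 41 = 10*29 - 41 = 290 - 41 = 249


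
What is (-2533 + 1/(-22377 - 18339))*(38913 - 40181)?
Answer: 32693360393/10179 ≈ 3.2118e+6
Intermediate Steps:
(-2533 + 1/(-22377 - 18339))*(38913 - 40181) = (-2533 + 1/(-40716))*(-1268) = (-2533 - 1/40716)*(-1268) = -103133629/40716*(-1268) = 32693360393/10179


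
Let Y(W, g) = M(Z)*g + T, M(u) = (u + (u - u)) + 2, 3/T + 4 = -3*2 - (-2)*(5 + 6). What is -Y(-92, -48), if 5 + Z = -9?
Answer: -2305/4 ≈ -576.25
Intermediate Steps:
Z = -14 (Z = -5 - 9 = -14)
T = ¼ (T = 3/(-4 + (-3*2 - (-2)*(5 + 6))) = 3/(-4 + (-6 - (-2)*11)) = 3/(-4 + (-6 - 1*(-22))) = 3/(-4 + (-6 + 22)) = 3/(-4 + 16) = 3/12 = 3*(1/12) = ¼ ≈ 0.25000)
M(u) = 2 + u (M(u) = (u + 0) + 2 = u + 2 = 2 + u)
Y(W, g) = ¼ - 12*g (Y(W, g) = (2 - 14)*g + ¼ = -12*g + ¼ = ¼ - 12*g)
-Y(-92, -48) = -(¼ - 12*(-48)) = -(¼ + 576) = -1*2305/4 = -2305/4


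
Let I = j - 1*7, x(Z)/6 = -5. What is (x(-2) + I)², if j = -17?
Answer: 2916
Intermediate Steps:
x(Z) = -30 (x(Z) = 6*(-5) = -30)
I = -24 (I = -17 - 1*7 = -17 - 7 = -24)
(x(-2) + I)² = (-30 - 24)² = (-54)² = 2916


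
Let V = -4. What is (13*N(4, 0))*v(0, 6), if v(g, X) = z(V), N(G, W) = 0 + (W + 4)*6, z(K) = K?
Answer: -1248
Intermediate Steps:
N(G, W) = 24 + 6*W (N(G, W) = 0 + (4 + W)*6 = 0 + (24 + 6*W) = 24 + 6*W)
v(g, X) = -4
(13*N(4, 0))*v(0, 6) = (13*(24 + 6*0))*(-4) = (13*(24 + 0))*(-4) = (13*24)*(-4) = 312*(-4) = -1248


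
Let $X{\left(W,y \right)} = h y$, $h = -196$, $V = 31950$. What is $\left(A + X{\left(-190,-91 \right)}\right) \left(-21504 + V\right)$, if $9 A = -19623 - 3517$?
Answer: $\frac{478371088}{3} \approx 1.5946 \cdot 10^{8}$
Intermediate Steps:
$A = - \frac{23140}{9}$ ($A = \frac{-19623 - 3517}{9} = \frac{1}{9} \left(-23140\right) = - \frac{23140}{9} \approx -2571.1$)
$X{\left(W,y \right)} = - 196 y$
$\left(A + X{\left(-190,-91 \right)}\right) \left(-21504 + V\right) = \left(- \frac{23140}{9} - -17836\right) \left(-21504 + 31950\right) = \left(- \frac{23140}{9} + 17836\right) 10446 = \frac{137384}{9} \cdot 10446 = \frac{478371088}{3}$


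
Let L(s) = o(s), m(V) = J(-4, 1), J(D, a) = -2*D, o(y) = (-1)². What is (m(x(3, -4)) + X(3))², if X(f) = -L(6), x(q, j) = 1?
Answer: 49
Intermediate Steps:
o(y) = 1
m(V) = 8 (m(V) = -2*(-4) = 8)
L(s) = 1
X(f) = -1 (X(f) = -1*1 = -1)
(m(x(3, -4)) + X(3))² = (8 - 1)² = 7² = 49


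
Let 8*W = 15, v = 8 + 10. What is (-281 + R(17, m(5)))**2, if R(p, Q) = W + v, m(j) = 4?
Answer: 4363921/64 ≈ 68186.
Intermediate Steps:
v = 18
W = 15/8 (W = (1/8)*15 = 15/8 ≈ 1.8750)
R(p, Q) = 159/8 (R(p, Q) = 15/8 + 18 = 159/8)
(-281 + R(17, m(5)))**2 = (-281 + 159/8)**2 = (-2089/8)**2 = 4363921/64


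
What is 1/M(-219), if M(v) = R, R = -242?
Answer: -1/242 ≈ -0.0041322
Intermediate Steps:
M(v) = -242
1/M(-219) = 1/(-242) = -1/242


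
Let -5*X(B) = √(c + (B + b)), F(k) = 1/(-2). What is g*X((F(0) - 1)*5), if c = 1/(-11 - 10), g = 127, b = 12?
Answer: -127*√7854/210 ≈ -53.596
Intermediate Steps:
F(k) = -½
c = -1/21 (c = 1/(-21) = -1/21 ≈ -0.047619)
X(B) = -√(251/21 + B)/5 (X(B) = -√(-1/21 + (B + 12))/5 = -√(-1/21 + (12 + B))/5 = -√(251/21 + B)/5)
g*X((F(0) - 1)*5) = 127*(-√(5271 + 441*((-½ - 1)*5))/105) = 127*(-√(5271 + 441*(-3/2*5))/105) = 127*(-√(5271 + 441*(-15/2))/105) = 127*(-√(5271 - 6615/2)/105) = 127*(-√7854/210) = -127*√7854/210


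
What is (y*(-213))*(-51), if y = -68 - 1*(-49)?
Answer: -206397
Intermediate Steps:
y = -19 (y = -68 + 49 = -19)
(y*(-213))*(-51) = -19*(-213)*(-51) = 4047*(-51) = -206397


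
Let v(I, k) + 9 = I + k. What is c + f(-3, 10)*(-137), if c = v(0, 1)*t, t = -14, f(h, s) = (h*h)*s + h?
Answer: -11807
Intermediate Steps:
f(h, s) = h + s*h² (f(h, s) = h²*s + h = s*h² + h = h + s*h²)
v(I, k) = -9 + I + k (v(I, k) = -9 + (I + k) = -9 + I + k)
c = 112 (c = (-9 + 0 + 1)*(-14) = -8*(-14) = 112)
c + f(-3, 10)*(-137) = 112 - 3*(1 - 3*10)*(-137) = 112 - 3*(1 - 30)*(-137) = 112 - 3*(-29)*(-137) = 112 + 87*(-137) = 112 - 11919 = -11807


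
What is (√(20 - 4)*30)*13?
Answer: 1560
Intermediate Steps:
(√(20 - 4)*30)*13 = (√16*30)*13 = (4*30)*13 = 120*13 = 1560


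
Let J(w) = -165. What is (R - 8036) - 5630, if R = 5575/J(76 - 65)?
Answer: -452093/33 ≈ -13700.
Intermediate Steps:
R = -1115/33 (R = 5575/(-165) = 5575*(-1/165) = -1115/33 ≈ -33.788)
(R - 8036) - 5630 = (-1115/33 - 8036) - 5630 = -266303/33 - 5630 = -452093/33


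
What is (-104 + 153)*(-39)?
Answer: -1911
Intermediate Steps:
(-104 + 153)*(-39) = 49*(-39) = -1911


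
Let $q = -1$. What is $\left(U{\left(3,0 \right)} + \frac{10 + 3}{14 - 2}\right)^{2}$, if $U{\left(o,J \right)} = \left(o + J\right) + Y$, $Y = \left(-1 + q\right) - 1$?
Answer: $\frac{169}{144} \approx 1.1736$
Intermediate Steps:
$Y = -3$ ($Y = \left(-1 - 1\right) - 1 = -2 - 1 = -3$)
$U{\left(o,J \right)} = -3 + J + o$ ($U{\left(o,J \right)} = \left(o + J\right) - 3 = \left(J + o\right) - 3 = -3 + J + o$)
$\left(U{\left(3,0 \right)} + \frac{10 + 3}{14 - 2}\right)^{2} = \left(\left(-3 + 0 + 3\right) + \frac{10 + 3}{14 - 2}\right)^{2} = \left(0 + \frac{13}{12}\right)^{2} = \left(\frac{13}{12}\right)^{2} = \frac{169}{144}$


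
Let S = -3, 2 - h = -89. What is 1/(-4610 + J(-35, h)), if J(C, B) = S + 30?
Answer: -1/4583 ≈ -0.00021820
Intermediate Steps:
h = 91 (h = 2 - 1*(-89) = 2 + 89 = 91)
J(C, B) = 27 (J(C, B) = -3 + 30 = 27)
1/(-4610 + J(-35, h)) = 1/(-4610 + 27) = 1/(-4583) = -1/4583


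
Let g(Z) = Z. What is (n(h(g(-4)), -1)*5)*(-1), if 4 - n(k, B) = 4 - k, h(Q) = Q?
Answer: 20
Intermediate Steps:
n(k, B) = k (n(k, B) = 4 - (4 - k) = 4 + (-4 + k) = k)
(n(h(g(-4)), -1)*5)*(-1) = -4*5*(-1) = -20*(-1) = 20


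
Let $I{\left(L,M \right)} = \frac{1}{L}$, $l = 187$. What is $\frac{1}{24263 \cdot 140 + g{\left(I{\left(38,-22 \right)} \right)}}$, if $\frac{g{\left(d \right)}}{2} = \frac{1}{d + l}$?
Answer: $\frac{7107}{24141199816} \approx 2.9439 \cdot 10^{-7}$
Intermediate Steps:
$g{\left(d \right)} = \frac{2}{187 + d}$ ($g{\left(d \right)} = \frac{2}{d + 187} = \frac{2}{187 + d}$)
$\frac{1}{24263 \cdot 140 + g{\left(I{\left(38,-22 \right)} \right)}} = \frac{1}{24263 \cdot 140 + \frac{2}{187 + \frac{1}{38}}} = \frac{1}{3396820 + \frac{2}{187 + \frac{1}{38}}} = \frac{1}{3396820 + \frac{2}{\frac{7107}{38}}} = \frac{1}{3396820 + 2 \cdot \frac{38}{7107}} = \frac{1}{3396820 + \frac{76}{7107}} = \frac{1}{\frac{24141199816}{7107}} = \frac{7107}{24141199816}$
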